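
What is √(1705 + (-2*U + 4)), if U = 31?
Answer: 3*√183 ≈ 40.583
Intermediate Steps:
√(1705 + (-2*U + 4)) = √(1705 + (-2*31 + 4)) = √(1705 + (-62 + 4)) = √(1705 - 58) = √1647 = 3*√183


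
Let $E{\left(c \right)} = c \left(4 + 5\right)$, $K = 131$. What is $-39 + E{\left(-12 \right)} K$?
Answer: $-14187$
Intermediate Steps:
$E{\left(c \right)} = 9 c$ ($E{\left(c \right)} = c 9 = 9 c$)
$-39 + E{\left(-12 \right)} K = -39 + 9 \left(-12\right) 131 = -39 - 14148 = -14187$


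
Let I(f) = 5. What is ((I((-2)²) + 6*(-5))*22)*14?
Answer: -7700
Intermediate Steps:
((I((-2)²) + 6*(-5))*22)*14 = ((5 + 6*(-5))*22)*14 = ((5 - 30)*22)*14 = -25*22*14 = -550*14 = -7700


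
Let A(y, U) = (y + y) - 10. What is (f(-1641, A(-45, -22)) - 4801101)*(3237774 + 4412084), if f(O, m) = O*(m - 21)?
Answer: -35208777439320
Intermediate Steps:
A(y, U) = -10 + 2*y (A(y, U) = 2*y - 10 = -10 + 2*y)
f(O, m) = O*(-21 + m)
(f(-1641, A(-45, -22)) - 4801101)*(3237774 + 4412084) = (-1641*(-21 + (-10 + 2*(-45))) - 4801101)*(3237774 + 4412084) = (-1641*(-21 + (-10 - 90)) - 4801101)*7649858 = (-1641*(-21 - 100) - 4801101)*7649858 = (-1641*(-121) - 4801101)*7649858 = (198561 - 4801101)*7649858 = -4602540*7649858 = -35208777439320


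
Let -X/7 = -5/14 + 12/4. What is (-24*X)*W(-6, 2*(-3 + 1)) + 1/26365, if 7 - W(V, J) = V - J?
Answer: 105354541/26365 ≈ 3996.0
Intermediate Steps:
W(V, J) = 7 + J - V (W(V, J) = 7 - (V - J) = 7 + (J - V) = 7 + J - V)
X = -37/2 (X = -7*(-5/14 + 12/4) = -7*(-5*1/14 + 12*(¼)) = -7*(-5/14 + 3) = -7*37/14 = -37/2 ≈ -18.500)
(-24*X)*W(-6, 2*(-3 + 1)) + 1/26365 = (-24*(-37/2))*(7 + 2*(-3 + 1) - 1*(-6)) + 1/26365 = 444*(7 + 2*(-2) + 6) + 1/26365 = 444*(7 - 4 + 6) + 1/26365 = 444*9 + 1/26365 = 3996 + 1/26365 = 105354541/26365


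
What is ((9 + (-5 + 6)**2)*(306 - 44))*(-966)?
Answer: -2530920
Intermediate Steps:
((9 + (-5 + 6)**2)*(306 - 44))*(-966) = ((9 + 1**2)*262)*(-966) = ((9 + 1)*262)*(-966) = (10*262)*(-966) = 2620*(-966) = -2530920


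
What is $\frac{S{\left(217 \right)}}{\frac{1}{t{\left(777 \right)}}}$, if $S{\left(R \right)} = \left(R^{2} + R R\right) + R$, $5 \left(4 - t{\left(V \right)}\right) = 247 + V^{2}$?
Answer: $-11402085324$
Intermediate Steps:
$t{\left(V \right)} = - \frac{227}{5} - \frac{V^{2}}{5}$ ($t{\left(V \right)} = 4 - \frac{247 + V^{2}}{5} = 4 - \left(\frac{247}{5} + \frac{V^{2}}{5}\right) = - \frac{227}{5} - \frac{V^{2}}{5}$)
$S{\left(R \right)} = R + 2 R^{2}$ ($S{\left(R \right)} = \left(R^{2} + R^{2}\right) + R = 2 R^{2} + R = R + 2 R^{2}$)
$\frac{S{\left(217 \right)}}{\frac{1}{t{\left(777 \right)}}} = \frac{217 \left(1 + 2 \cdot 217\right)}{\frac{1}{- \frac{227}{5} - \frac{777^{2}}{5}}} = \frac{217 \left(1 + 434\right)}{\frac{1}{- \frac{227}{5} - \frac{603729}{5}}} = \frac{217 \cdot 435}{\frac{1}{- \frac{227}{5} - \frac{603729}{5}}} = \frac{94395}{\frac{1}{- \frac{603956}{5}}} = \frac{94395}{- \frac{5}{603956}} = 94395 \left(- \frac{603956}{5}\right) = -11402085324$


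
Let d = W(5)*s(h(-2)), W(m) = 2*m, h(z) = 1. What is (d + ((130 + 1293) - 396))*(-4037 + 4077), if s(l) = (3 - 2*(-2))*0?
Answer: 41080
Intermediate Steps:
s(l) = 0 (s(l) = (3 + 4)*0 = 7*0 = 0)
d = 0 (d = (2*5)*0 = 10*0 = 0)
(d + ((130 + 1293) - 396))*(-4037 + 4077) = (0 + ((130 + 1293) - 396))*(-4037 + 4077) = (0 + (1423 - 396))*40 = (0 + 1027)*40 = 1027*40 = 41080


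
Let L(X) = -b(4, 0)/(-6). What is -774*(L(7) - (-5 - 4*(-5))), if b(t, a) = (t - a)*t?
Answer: 9546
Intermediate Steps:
b(t, a) = t*(t - a)
L(X) = 8/3 (L(X) = -4*(4 - 1*0)/(-6) = -4*(4 + 0)*(-1)/6 = -4*4*(-1)/6 = -16*(-1)/6 = -1*(-8/3) = 8/3)
-774*(L(7) - (-5 - 4*(-5))) = -774*(8/3 - (-5 - 4*(-5))) = -774*(8/3 - (-5 + 20)) = -774*(8/3 - 1*15) = -774*(8/3 - 15) = -774*(-37/3) = 9546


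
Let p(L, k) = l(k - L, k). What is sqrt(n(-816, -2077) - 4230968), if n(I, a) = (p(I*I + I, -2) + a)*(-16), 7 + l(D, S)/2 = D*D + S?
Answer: 6*I*sqrt(393138660386) ≈ 3.762e+6*I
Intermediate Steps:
l(D, S) = -14 + 2*S + 2*D**2 (l(D, S) = -14 + 2*(D*D + S) = -14 + 2*(D**2 + S) = -14 + 2*(S + D**2) = -14 + (2*S + 2*D**2) = -14 + 2*S + 2*D**2)
p(L, k) = -14 + 2*k + 2*(k - L)**2
n(I, a) = 288 - 32*(2 + I + I**2)**2 - 16*a (n(I, a) = ((-14 + 2*(-2) + 2*((I*I + I) - 1*(-2))**2) + a)*(-16) = ((-14 - 4 + 2*((I**2 + I) + 2)**2) + a)*(-16) = ((-14 - 4 + 2*((I + I**2) + 2)**2) + a)*(-16) = ((-14 - 4 + 2*(2 + I + I**2)**2) + a)*(-16) = ((-18 + 2*(2 + I + I**2)**2) + a)*(-16) = (-18 + a + 2*(2 + I + I**2)**2)*(-16) = 288 - 32*(2 + I + I**2)**2 - 16*a)
sqrt(n(-816, -2077) - 4230968) = sqrt((288 - 32*(2 - 816*(1 - 816))**2 - 16*(-2077)) - 4230968) = sqrt((288 - 32*(2 - 816*(-815))**2 + 33232) - 4230968) = sqrt((288 - 32*(2 + 665040)**2 + 33232) - 4230968) = sqrt((288 - 32*665042**2 + 33232) - 4230968) = sqrt((288 - 32*442280861764 + 33232) - 4230968) = sqrt((288 - 14152987576448 + 33232) - 4230968) = sqrt(-14152987542928 - 4230968) = sqrt(-14152991773896) = 6*I*sqrt(393138660386)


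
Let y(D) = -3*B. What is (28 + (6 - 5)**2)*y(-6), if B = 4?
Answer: -348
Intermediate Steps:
y(D) = -12 (y(D) = -3*4 = -12)
(28 + (6 - 5)**2)*y(-6) = (28 + (6 - 5)**2)*(-12) = (28 + 1**2)*(-12) = (28 + 1)*(-12) = 29*(-12) = -348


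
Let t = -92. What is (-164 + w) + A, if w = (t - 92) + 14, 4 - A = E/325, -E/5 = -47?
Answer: -21497/65 ≈ -330.72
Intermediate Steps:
E = 235 (E = -5*(-47) = 235)
A = 213/65 (A = 4 - 235/325 = 4 - 1*47/65 = 4 - 47/65 = 213/65 ≈ 3.2769)
w = -170 (w = (-92 - 92) + 14 = -184 + 14 = -170)
(-164 + w) + A = (-164 - 170) + 213/65 = -334 + 213/65 = -21497/65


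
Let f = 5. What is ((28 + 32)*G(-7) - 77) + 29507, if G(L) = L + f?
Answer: 29310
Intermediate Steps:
G(L) = 5 + L (G(L) = L + 5 = 5 + L)
((28 + 32)*G(-7) - 77) + 29507 = ((28 + 32)*(5 - 7) - 77) + 29507 = (60*(-2) - 77) + 29507 = (-120 - 77) + 29507 = -197 + 29507 = 29310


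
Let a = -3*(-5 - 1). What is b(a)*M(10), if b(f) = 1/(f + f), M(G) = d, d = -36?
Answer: -1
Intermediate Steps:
a = 18 (a = -3*(-6) = 18)
M(G) = -36
b(f) = 1/(2*f)
b(a)*M(10) = ((½)/18)*(-36) = ((½)*(1/18))*(-36) = (1/36)*(-36) = -1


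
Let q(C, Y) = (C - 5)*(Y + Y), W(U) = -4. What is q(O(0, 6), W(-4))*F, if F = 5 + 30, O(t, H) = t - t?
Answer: 1400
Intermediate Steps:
O(t, H) = 0
F = 35
q(C, Y) = 2*Y*(-5 + C) (q(C, Y) = (-5 + C)*(2*Y) = 2*Y*(-5 + C))
q(O(0, 6), W(-4))*F = (2*(-4)*(-5 + 0))*35 = (2*(-4)*(-5))*35 = 40*35 = 1400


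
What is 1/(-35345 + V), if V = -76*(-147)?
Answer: -1/24173 ≈ -4.1368e-5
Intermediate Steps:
V = 11172
1/(-35345 + V) = 1/(-35345 + 11172) = 1/(-24173) = -1/24173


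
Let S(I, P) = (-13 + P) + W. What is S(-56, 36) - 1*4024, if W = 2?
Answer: -3999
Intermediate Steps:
S(I, P) = -11 + P (S(I, P) = (-13 + P) + 2 = -11 + P)
S(-56, 36) - 1*4024 = (-11 + 36) - 1*4024 = 25 - 4024 = -3999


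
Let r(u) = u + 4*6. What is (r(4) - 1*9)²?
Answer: 361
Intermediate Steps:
r(u) = 24 + u (r(u) = u + 24 = 24 + u)
(r(4) - 1*9)² = ((24 + 4) - 1*9)² = (28 - 9)² = 19² = 361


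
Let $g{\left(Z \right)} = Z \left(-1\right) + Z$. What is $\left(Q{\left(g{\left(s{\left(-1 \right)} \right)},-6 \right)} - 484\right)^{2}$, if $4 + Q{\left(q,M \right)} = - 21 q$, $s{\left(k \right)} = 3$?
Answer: $238144$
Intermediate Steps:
$g{\left(Z \right)} = 0$ ($g{\left(Z \right)} = - Z + Z = 0$)
$Q{\left(q,M \right)} = -4 - 21 q$
$\left(Q{\left(g{\left(s{\left(-1 \right)} \right)},-6 \right)} - 484\right)^{2} = \left(\left(-4 - 0\right) - 484\right)^{2} = \left(\left(-4 + 0\right) - 484\right)^{2} = \left(-4 - 484\right)^{2} = \left(-488\right)^{2} = 238144$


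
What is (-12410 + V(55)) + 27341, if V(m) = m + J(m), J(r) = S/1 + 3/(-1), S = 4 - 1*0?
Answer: 14987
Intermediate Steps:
S = 4 (S = 4 + 0 = 4)
J(r) = 1 (J(r) = 4/1 + 3/(-1) = 4*1 + 3*(-1) = 4 - 3 = 1)
V(m) = 1 + m (V(m) = m + 1 = 1 + m)
(-12410 + V(55)) + 27341 = (-12410 + (1 + 55)) + 27341 = (-12410 + 56) + 27341 = -12354 + 27341 = 14987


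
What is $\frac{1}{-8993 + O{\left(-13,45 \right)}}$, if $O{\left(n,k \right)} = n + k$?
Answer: $- \frac{1}{8961} \approx -0.00011159$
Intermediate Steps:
$O{\left(n,k \right)} = k + n$
$\frac{1}{-8993 + O{\left(-13,45 \right)}} = \frac{1}{-8993 + \left(45 - 13\right)} = \frac{1}{-8993 + 32} = \frac{1}{-8961} = - \frac{1}{8961}$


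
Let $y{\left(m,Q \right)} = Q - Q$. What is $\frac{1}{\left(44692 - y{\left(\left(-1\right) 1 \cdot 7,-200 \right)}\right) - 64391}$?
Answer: $- \frac{1}{19699} \approx -5.0764 \cdot 10^{-5}$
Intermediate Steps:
$y{\left(m,Q \right)} = 0$
$\frac{1}{\left(44692 - y{\left(\left(-1\right) 1 \cdot 7,-200 \right)}\right) - 64391} = \frac{1}{\left(44692 - 0\right) - 64391} = \frac{1}{\left(44692 + 0\right) - 64391} = \frac{1}{44692 - 64391} = \frac{1}{-19699} = - \frac{1}{19699}$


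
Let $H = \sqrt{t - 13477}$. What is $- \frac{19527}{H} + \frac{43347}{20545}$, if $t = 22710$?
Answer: $\frac{43347}{20545} - \frac{19527 \sqrt{9233}}{9233} \approx -201.11$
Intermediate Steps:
$H = \sqrt{9233}$ ($H = \sqrt{22710 - 13477} = \sqrt{9233} \approx 96.089$)
$- \frac{19527}{H} + \frac{43347}{20545} = - \frac{19527}{\sqrt{9233}} + \frac{43347}{20545} = - 19527 \frac{\sqrt{9233}}{9233} + 43347 \cdot \frac{1}{20545} = - \frac{19527 \sqrt{9233}}{9233} + \frac{43347}{20545} = \frac{43347}{20545} - \frac{19527 \sqrt{9233}}{9233}$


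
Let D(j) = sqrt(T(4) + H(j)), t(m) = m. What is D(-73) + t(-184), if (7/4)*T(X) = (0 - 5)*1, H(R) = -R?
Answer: -184 + sqrt(3437)/7 ≈ -175.62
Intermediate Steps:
T(X) = -20/7 (T(X) = 4*((0 - 5)*1)/7 = 4*(-5*1)/7 = (4/7)*(-5) = -20/7)
D(j) = sqrt(-20/7 - j)
D(-73) + t(-184) = sqrt(-140 - 49*(-73))/7 - 184 = sqrt(-140 + 3577)/7 - 184 = sqrt(3437)/7 - 184 = -184 + sqrt(3437)/7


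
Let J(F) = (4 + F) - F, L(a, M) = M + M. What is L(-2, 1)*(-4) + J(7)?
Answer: -4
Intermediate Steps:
L(a, M) = 2*M
J(F) = 4
L(-2, 1)*(-4) + J(7) = (2*1)*(-4) + 4 = 2*(-4) + 4 = -8 + 4 = -4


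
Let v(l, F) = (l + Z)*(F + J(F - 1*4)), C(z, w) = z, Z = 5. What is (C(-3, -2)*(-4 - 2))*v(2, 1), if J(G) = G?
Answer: -252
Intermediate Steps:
v(l, F) = (-4 + 2*F)*(5 + l) (v(l, F) = (l + 5)*(F + (F - 1*4)) = (5 + l)*(F + (F - 4)) = (5 + l)*(F + (-4 + F)) = (5 + l)*(-4 + 2*F) = (-4 + 2*F)*(5 + l))
(C(-3, -2)*(-4 - 2))*v(2, 1) = (-3*(-4 - 2))*(-20 + 10*1 + 1*2 + 2*(-4 + 1)) = (-3*(-6))*(-20 + 10 + 2 + 2*(-3)) = 18*(-20 + 10 + 2 - 6) = 18*(-14) = -252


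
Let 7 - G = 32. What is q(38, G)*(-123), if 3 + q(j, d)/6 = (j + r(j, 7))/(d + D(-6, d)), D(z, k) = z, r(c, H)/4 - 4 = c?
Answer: 220662/31 ≈ 7118.1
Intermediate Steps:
G = -25 (G = 7 - 1*32 = 7 - 32 = -25)
r(c, H) = 16 + 4*c
q(j, d) = -18 + 6*(16 + 5*j)/(-6 + d) (q(j, d) = -18 + 6*((j + (16 + 4*j))/(d - 6)) = -18 + 6*((16 + 5*j)/(-6 + d)) = -18 + 6*(16 + 5*j)/(-6 + d))
q(38, G)*(-123) = (6*(34 - 3*(-25) + 5*38)/(-6 - 25))*(-123) = (6*(34 + 75 + 190)/(-31))*(-123) = (6*(-1/31)*299)*(-123) = -1794/31*(-123) = 220662/31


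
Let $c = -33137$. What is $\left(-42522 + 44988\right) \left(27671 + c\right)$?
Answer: $-13479156$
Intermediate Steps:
$\left(-42522 + 44988\right) \left(27671 + c\right) = \left(-42522 + 44988\right) \left(27671 - 33137\right) = 2466 \left(-5466\right) = -13479156$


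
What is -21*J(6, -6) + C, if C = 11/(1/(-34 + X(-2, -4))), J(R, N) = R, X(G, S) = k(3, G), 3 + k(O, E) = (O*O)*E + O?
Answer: -698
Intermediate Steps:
k(O, E) = -3 + O + E*O**2 (k(O, E) = -3 + ((O*O)*E + O) = -3 + (O**2*E + O) = -3 + (E*O**2 + O) = -3 + (O + E*O**2) = -3 + O + E*O**2)
X(G, S) = 9*G (X(G, S) = -3 + 3 + G*3**2 = -3 + 3 + G*9 = -3 + 3 + 9*G = 9*G)
C = -572 (C = 11/(1/(-34 + 9*(-2))) = 11/(1/(-34 - 18)) = 11/(1/(-52)) = 11/(-1/52) = 11*(-52) = -572)
-21*J(6, -6) + C = -21*6 - 572 = -126 - 572 = -698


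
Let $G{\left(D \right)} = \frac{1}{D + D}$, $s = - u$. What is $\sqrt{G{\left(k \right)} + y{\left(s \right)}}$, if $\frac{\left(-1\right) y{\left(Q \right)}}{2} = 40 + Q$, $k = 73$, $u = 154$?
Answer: $\frac{\sqrt{4860194}}{146} \approx 15.1$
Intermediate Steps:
$s = -154$ ($s = \left(-1\right) 154 = -154$)
$G{\left(D \right)} = \frac{1}{2 D}$
$y{\left(Q \right)} = -80 - 2 Q$ ($y{\left(Q \right)} = - 2 \left(40 + Q\right) = -80 - 2 Q$)
$\sqrt{G{\left(k \right)} + y{\left(s \right)}} = \sqrt{\frac{1}{2 \cdot 73} - -228} = \sqrt{\frac{1}{2} \cdot \frac{1}{73} + \left(-80 + 308\right)} = \sqrt{\frac{1}{146} + 228} = \sqrt{\frac{33289}{146}} = \frac{\sqrt{4860194}}{146}$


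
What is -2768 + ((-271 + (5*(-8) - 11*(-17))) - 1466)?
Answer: -4358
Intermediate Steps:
-2768 + ((-271 + (5*(-8) - 11*(-17))) - 1466) = -2768 + ((-271 + (-40 + 187)) - 1466) = -2768 + ((-271 + 147) - 1466) = -2768 + (-124 - 1466) = -2768 - 1590 = -4358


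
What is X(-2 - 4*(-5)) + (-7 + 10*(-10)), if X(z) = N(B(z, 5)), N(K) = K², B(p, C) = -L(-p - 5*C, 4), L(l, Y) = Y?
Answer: -91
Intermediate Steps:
B(p, C) = -4 (B(p, C) = -1*4 = -4)
X(z) = 16 (X(z) = (-4)² = 16)
X(-2 - 4*(-5)) + (-7 + 10*(-10)) = 16 + (-7 + 10*(-10)) = 16 + (-7 - 100) = 16 - 107 = -91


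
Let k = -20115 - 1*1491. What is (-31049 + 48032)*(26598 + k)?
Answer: 84779136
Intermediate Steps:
k = -21606 (k = -20115 - 1491 = -21606)
(-31049 + 48032)*(26598 + k) = (-31049 + 48032)*(26598 - 21606) = 16983*4992 = 84779136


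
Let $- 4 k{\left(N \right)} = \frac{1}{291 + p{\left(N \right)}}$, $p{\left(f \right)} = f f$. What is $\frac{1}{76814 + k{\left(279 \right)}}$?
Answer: $\frac{312528}{24006525791} \approx 1.3018 \cdot 10^{-5}$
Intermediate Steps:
$p{\left(f \right)} = f^{2}$
$k{\left(N \right)} = - \frac{1}{4 \left(291 + N^{2}\right)}$
$\frac{1}{76814 + k{\left(279 \right)}} = \frac{1}{76814 - \frac{1}{1164 + 4 \cdot 279^{2}}} = \frac{1}{76814 - \frac{1}{1164 + 4 \cdot 77841}} = \frac{1}{76814 - \frac{1}{1164 + 311364}} = \frac{1}{76814 - \frac{1}{312528}} = \frac{1}{\frac{24006525791}{312528}} = \frac{312528}{24006525791}$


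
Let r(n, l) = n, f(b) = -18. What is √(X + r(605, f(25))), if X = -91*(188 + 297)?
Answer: I*√43530 ≈ 208.64*I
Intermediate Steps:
X = -44135 (X = -91*485 = -44135)
√(X + r(605, f(25))) = √(-44135 + 605) = √(-43530) = I*√43530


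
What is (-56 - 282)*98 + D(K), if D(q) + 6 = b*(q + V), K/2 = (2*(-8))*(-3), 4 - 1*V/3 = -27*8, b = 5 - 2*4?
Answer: -35398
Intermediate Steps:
b = -3 (b = 5 - 8 = -3)
V = 660 (V = 12 - (-81)*8 = 12 - 3*(-216) = 12 + 648 = 660)
K = 96 (K = 2*((2*(-8))*(-3)) = 2*(-16*(-3)) = 2*48 = 96)
D(q) = -1986 - 3*q (D(q) = -6 - 3*(q + 660) = -6 - 3*(660 + q) = -6 + (-1980 - 3*q) = -1986 - 3*q)
(-56 - 282)*98 + D(K) = (-56 - 282)*98 + (-1986 - 3*96) = -338*98 + (-1986 - 288) = -33124 - 2274 = -35398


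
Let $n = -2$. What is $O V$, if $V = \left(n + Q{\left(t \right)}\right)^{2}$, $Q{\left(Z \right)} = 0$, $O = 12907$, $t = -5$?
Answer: $51628$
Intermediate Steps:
$V = 4$ ($V = \left(-2 + 0\right)^{2} = \left(-2\right)^{2} = 4$)
$O V = 12907 \cdot 4 = 51628$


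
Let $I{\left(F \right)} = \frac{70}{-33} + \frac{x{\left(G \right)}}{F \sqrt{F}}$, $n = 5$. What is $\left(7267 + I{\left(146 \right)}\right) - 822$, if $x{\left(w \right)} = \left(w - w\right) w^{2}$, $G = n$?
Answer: $\frac{212615}{33} \approx 6442.9$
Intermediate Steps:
$G = 5$
$x{\left(w \right)} = 0$ ($x{\left(w \right)} = 0 w^{2} = 0$)
$I{\left(F \right)} = - \frac{70}{33}$ ($I{\left(F \right)} = \frac{70}{-33} + \frac{0}{F \sqrt{F}} = 70 \left(- \frac{1}{33}\right) + \frac{0}{F^{\frac{3}{2}}} = - \frac{70}{33} + \frac{0}{F^{\frac{3}{2}}} = - \frac{70}{33} + 0 = - \frac{70}{33}$)
$\left(7267 + I{\left(146 \right)}\right) - 822 = \left(7267 - \frac{70}{33}\right) - 822 = \frac{239741}{33} - 822 = \frac{212615}{33}$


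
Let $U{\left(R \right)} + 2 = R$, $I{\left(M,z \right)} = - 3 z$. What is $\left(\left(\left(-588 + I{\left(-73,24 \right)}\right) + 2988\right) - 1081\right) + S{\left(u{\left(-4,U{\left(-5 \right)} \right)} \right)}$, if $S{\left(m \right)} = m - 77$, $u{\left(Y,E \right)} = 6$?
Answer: $1176$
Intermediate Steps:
$U{\left(R \right)} = -2 + R$
$S{\left(m \right)} = -77 + m$
$\left(\left(\left(-588 + I{\left(-73,24 \right)}\right) + 2988\right) - 1081\right) + S{\left(u{\left(-4,U{\left(-5 \right)} \right)} \right)} = \left(\left(\left(-588 - 72\right) + 2988\right) - 1081\right) + \left(-77 + 6\right) = \left(\left(\left(-588 - 72\right) + 2988\right) - 1081\right) - 71 = \left(\left(-660 + 2988\right) - 1081\right) - 71 = \left(2328 - 1081\right) - 71 = 1247 - 71 = 1176$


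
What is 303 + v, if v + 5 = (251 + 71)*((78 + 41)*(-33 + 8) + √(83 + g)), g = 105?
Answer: -957652 + 644*√47 ≈ -9.5324e+5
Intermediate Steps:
v = -957955 + 644*√47 (v = -5 + (251 + 71)*((78 + 41)*(-33 + 8) + √(83 + 105)) = -5 + 322*(119*(-25) + √188) = -5 + 322*(-2975 + 2*√47) = -5 + (-957950 + 644*√47) = -957955 + 644*√47 ≈ -9.5354e+5)
303 + v = 303 + (-957955 + 644*√47) = -957652 + 644*√47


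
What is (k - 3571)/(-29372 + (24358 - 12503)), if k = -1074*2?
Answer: 5719/17517 ≈ 0.32648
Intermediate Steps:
k = -2148
(k - 3571)/(-29372 + (24358 - 12503)) = (-2148 - 3571)/(-29372 + (24358 - 12503)) = -5719/(-29372 + 11855) = -5719/(-17517) = -5719*(-1/17517) = 5719/17517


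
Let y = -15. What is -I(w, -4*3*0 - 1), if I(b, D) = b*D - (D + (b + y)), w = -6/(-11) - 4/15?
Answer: -2548/165 ≈ -15.442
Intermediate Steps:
w = 46/165 (w = -6*(-1/11) - 4*1/15 = 6/11 - 4/15 = 46/165 ≈ 0.27879)
I(b, D) = 15 - D - b + D*b (I(b, D) = b*D - (D + (b - 15)) = D*b - (D + (-15 + b)) = D*b - (-15 + D + b) = D*b + (15 - D - b) = 15 - D - b + D*b)
-I(w, -4*3*0 - 1) = -(15 - (-4*3*0 - 1) - 1*46/165 + (-4*3*0 - 1)*(46/165)) = -(15 - (-12*0 - 1) - 46/165 + (-12*0 - 1)*(46/165)) = -(15 - (0 - 1) - 46/165 + (0 - 1)*(46/165)) = -(15 - 1*(-1) - 46/165 - 1*46/165) = -(15 + 1 - 46/165 - 46/165) = -1*2548/165 = -2548/165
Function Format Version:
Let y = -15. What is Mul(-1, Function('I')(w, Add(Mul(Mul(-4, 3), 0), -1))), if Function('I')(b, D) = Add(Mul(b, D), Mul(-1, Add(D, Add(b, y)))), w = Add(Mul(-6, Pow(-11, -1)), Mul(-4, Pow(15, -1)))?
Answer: Rational(-2548, 165) ≈ -15.442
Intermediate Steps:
w = Rational(46, 165) (w = Add(Mul(-6, Rational(-1, 11)), Mul(-4, Rational(1, 15))) = Add(Rational(6, 11), Rational(-4, 15)) = Rational(46, 165) ≈ 0.27879)
Function('I')(b, D) = Add(15, Mul(-1, D), Mul(-1, b), Mul(D, b)) (Function('I')(b, D) = Add(Mul(b, D), Mul(-1, Add(D, Add(b, -15)))) = Add(Mul(D, b), Mul(-1, Add(D, Add(-15, b)))) = Add(Mul(D, b), Mul(-1, Add(-15, D, b))) = Add(Mul(D, b), Add(15, Mul(-1, D), Mul(-1, b))) = Add(15, Mul(-1, D), Mul(-1, b), Mul(D, b)))
Mul(-1, Function('I')(w, Add(Mul(Mul(-4, 3), 0), -1))) = Mul(-1, Add(15, Mul(-1, Add(Mul(Mul(-4, 3), 0), -1)), Mul(-1, Rational(46, 165)), Mul(Add(Mul(Mul(-4, 3), 0), -1), Rational(46, 165)))) = Mul(-1, Add(15, Mul(-1, Add(Mul(-12, 0), -1)), Rational(-46, 165), Mul(Add(Mul(-12, 0), -1), Rational(46, 165)))) = Mul(-1, Add(15, Mul(-1, Add(0, -1)), Rational(-46, 165), Mul(Add(0, -1), Rational(46, 165)))) = Mul(-1, Add(15, Mul(-1, -1), Rational(-46, 165), Mul(-1, Rational(46, 165)))) = Mul(-1, Add(15, 1, Rational(-46, 165), Rational(-46, 165))) = Mul(-1, Rational(2548, 165)) = Rational(-2548, 165)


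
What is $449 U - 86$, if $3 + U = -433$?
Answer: $-195850$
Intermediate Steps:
$U = -436$ ($U = -3 - 433 = -436$)
$449 U - 86 = 449 \left(-436\right) - 86 = -195764 - 86 = -195850$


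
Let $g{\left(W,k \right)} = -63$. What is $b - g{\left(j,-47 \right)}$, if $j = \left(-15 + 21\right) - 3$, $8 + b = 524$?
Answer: $579$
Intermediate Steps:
$b = 516$ ($b = -8 + 524 = 516$)
$j = 3$ ($j = 6 - 3 = 3$)
$b - g{\left(j,-47 \right)} = 516 - -63 = 516 + 63 = 579$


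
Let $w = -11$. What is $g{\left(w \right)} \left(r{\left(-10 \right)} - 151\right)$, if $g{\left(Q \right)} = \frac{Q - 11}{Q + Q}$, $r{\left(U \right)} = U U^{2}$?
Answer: $-1151$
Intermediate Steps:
$r{\left(U \right)} = U^{3}$
$g{\left(Q \right)} = \frac{-11 + Q}{2 Q}$
$g{\left(w \right)} \left(r{\left(-10 \right)} - 151\right) = \frac{-11 - 11}{2 \left(-11\right)} \left(\left(-10\right)^{3} - 151\right) = \frac{1}{2} \left(- \frac{1}{11}\right) \left(-22\right) \left(-1000 - 151\right) = 1 \left(-1151\right) = -1151$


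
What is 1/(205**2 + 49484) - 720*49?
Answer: -3228437519/91509 ≈ -35280.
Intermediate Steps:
1/(205**2 + 49484) - 720*49 = 1/(42025 + 49484) - 35280 = 1/91509 - 35280 = -3228437519/91509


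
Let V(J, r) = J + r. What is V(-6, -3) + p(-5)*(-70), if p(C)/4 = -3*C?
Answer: -4209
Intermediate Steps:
p(C) = -12*C (p(C) = 4*(-3*C) = -12*C)
V(-6, -3) + p(-5)*(-70) = (-6 - 3) - 12*(-5)*(-70) = -9 + 60*(-70) = -9 - 4200 = -4209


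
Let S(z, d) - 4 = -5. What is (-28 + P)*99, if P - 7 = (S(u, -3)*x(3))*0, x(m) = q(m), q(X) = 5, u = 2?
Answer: -2079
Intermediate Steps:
S(z, d) = -1 (S(z, d) = 4 - 5 = -1)
x(m) = 5
P = 7 (P = 7 - 1*5*0 = 7 - 5*0 = 7 + 0 = 7)
(-28 + P)*99 = (-28 + 7)*99 = -21*99 = -2079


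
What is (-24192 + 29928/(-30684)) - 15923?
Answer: -102576549/2557 ≈ -40116.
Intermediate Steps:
(-24192 + 29928/(-30684)) - 15923 = (-24192 + 29928*(-1/30684)) - 15923 = (-24192 - 2494/2557) - 15923 = -61861438/2557 - 15923 = -102576549/2557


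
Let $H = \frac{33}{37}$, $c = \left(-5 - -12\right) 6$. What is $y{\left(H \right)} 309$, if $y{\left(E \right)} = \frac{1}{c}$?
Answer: $\frac{103}{14} \approx 7.3571$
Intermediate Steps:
$c = 42$ ($c = \left(-5 + 12\right) 6 = 7 \cdot 6 = 42$)
$H = \frac{33}{37}$ ($H = 33 \cdot \frac{1}{37} = \frac{33}{37} \approx 0.89189$)
$y{\left(E \right)} = \frac{1}{42}$
$y{\left(H \right)} 309 = \frac{1}{42} \cdot 309 = \frac{103}{14}$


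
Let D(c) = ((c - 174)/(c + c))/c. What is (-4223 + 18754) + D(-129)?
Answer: 161206813/11094 ≈ 14531.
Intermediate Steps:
D(c) = (-174 + c)/(2*c**2) (D(c) = ((-174 + c)/((2*c)))/c = ((-174 + c)*(1/(2*c)))/c = ((-174 + c)/(2*c))/c = (-174 + c)/(2*c**2))
(-4223 + 18754) + D(-129) = (-4223 + 18754) + (1/2)*(-174 - 129)/(-129)**2 = 14531 + (1/2)*(1/16641)*(-303) = 14531 - 101/11094 = 161206813/11094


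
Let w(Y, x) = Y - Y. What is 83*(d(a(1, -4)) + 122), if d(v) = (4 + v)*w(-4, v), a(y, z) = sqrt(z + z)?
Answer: 10126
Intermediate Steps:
w(Y, x) = 0
a(y, z) = sqrt(2)*sqrt(z) (a(y, z) = sqrt(2*z) = sqrt(2)*sqrt(z))
d(v) = 0 (d(v) = (4 + v)*0 = 0)
83*(d(a(1, -4)) + 122) = 83*(0 + 122) = 83*122 = 10126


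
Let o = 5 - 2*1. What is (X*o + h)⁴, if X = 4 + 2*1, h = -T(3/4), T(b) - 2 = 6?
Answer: 10000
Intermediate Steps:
T(b) = 8 (T(b) = 2 + 6 = 8)
h = -8 (h = -1*8 = -8)
X = 6 (X = 4 + 2 = 6)
o = 3 (o = 5 - 2 = 3)
(X*o + h)⁴ = (6*3 - 8)⁴ = (18 - 8)⁴ = 10⁴ = 10000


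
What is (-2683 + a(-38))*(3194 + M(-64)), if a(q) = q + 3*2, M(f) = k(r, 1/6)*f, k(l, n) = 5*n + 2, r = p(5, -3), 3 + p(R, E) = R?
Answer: -8179390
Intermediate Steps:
p(R, E) = -3 + R
r = 2 (r = -3 + 5 = 2)
k(l, n) = 2 + 5*n
M(f) = 17*f/6 (M(f) = (2 + 5/6)*f = (2 + 5*(⅙))*f = (2 + ⅚)*f = 17*f/6)
a(q) = 6 + q (a(q) = q + 6 = 6 + q)
(-2683 + a(-38))*(3194 + M(-64)) = (-2683 + (6 - 38))*(3194 + (17/6)*(-64)) = (-2683 - 32)*(3194 - 544/3) = -2715*9038/3 = -8179390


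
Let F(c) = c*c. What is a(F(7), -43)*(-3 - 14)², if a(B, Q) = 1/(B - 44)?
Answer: 289/5 ≈ 57.800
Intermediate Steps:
F(c) = c²
a(B, Q) = 1/(-44 + B)
a(F(7), -43)*(-3 - 14)² = (-3 - 14)²/(-44 + 7²) = (-17)²/(-44 + 49) = 289/5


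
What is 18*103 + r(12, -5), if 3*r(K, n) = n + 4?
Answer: 5561/3 ≈ 1853.7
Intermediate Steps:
r(K, n) = 4/3 + n/3 (r(K, n) = (n + 4)/3 = (4 + n)/3 = 4/3 + n/3)
18*103 + r(12, -5) = 18*103 + (4/3 + (⅓)*(-5)) = 1854 + (4/3 - 5/3) = 1854 - ⅓ = 5561/3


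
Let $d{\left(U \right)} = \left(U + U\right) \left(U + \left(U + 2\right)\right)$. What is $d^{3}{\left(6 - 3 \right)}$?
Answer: $110592$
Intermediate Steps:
$d{\left(U \right)} = 2 U \left(2 + 2 U\right)$ ($d{\left(U \right)} = 2 U \left(U + \left(2 + U\right)\right) = 2 U \left(2 + 2 U\right)$)
$d^{3}{\left(6 - 3 \right)} = \left(4 \left(6 - 3\right) \left(1 + \left(6 - 3\right)\right)\right)^{3} = \left(4 \cdot 3 \left(1 + 3\right)\right)^{3} = \left(4 \cdot 3 \cdot 4\right)^{3} = 48^{3} = 110592$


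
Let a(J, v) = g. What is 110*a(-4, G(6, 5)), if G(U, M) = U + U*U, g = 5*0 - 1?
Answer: -110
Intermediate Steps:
g = -1 (g = 0 - 1 = -1)
G(U, M) = U + U²
a(J, v) = -1
110*a(-4, G(6, 5)) = 110*(-1) = -110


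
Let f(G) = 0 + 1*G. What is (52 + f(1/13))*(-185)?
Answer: -125245/13 ≈ -9634.2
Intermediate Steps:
f(G) = G (f(G) = 0 + G = G)
(52 + f(1/13))*(-185) = (52 + 1/13)*(-185) = (677/13)*(-185) = -125245/13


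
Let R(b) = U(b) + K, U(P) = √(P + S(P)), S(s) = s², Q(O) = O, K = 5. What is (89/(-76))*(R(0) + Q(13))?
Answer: -801/38 ≈ -21.079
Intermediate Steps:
U(P) = √(P + P²)
R(b) = 5 + √(b*(1 + b)) (R(b) = √(b*(1 + b)) + 5 = 5 + √(b*(1 + b)))
(89/(-76))*(R(0) + Q(13)) = (89/(-76))*((5 + √(0*(1 + 0))) + 13) = (89*(-1/76))*((5 + √(0*1)) + 13) = -89*((5 + √0) + 13)/76 = -89*((5 + 0) + 13)/76 = -89*(5 + 13)/76 = -89/76*18 = -801/38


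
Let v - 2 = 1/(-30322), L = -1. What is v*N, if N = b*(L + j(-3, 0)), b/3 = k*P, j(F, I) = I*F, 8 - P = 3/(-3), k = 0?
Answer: 0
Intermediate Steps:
v = 60643/30322 (v = 2 + 1/(-30322) = 2 - 1/30322 = 60643/30322 ≈ 2.0000)
P = 9 (P = 8 - 3/(-3) = 8 - 3*(-1)/3 = 8 - 1*(-1) = 8 + 1 = 9)
j(F, I) = F*I
b = 0 (b = 3*(0*9) = 3*0 = 0)
N = 0 (N = 0*(-1 - 3*0) = 0*(-1 + 0) = 0*(-1) = 0)
v*N = (60643/30322)*0 = 0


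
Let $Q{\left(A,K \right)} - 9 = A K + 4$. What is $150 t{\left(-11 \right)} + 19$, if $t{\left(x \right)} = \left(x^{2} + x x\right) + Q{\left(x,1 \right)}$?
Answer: $36619$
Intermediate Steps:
$Q{\left(A,K \right)} = 13 + A K$ ($Q{\left(A,K \right)} = 9 + \left(A K + 4\right) = 9 + \left(4 + A K\right) = 13 + A K$)
$t{\left(x \right)} = 13 + x + 2 x^{2}$ ($t{\left(x \right)} = \left(x^{2} + x x\right) + \left(13 + x 1\right) = \left(x^{2} + x^{2}\right) + \left(13 + x\right) = 2 x^{2} + \left(13 + x\right) = 13 + x + 2 x^{2}$)
$150 t{\left(-11 \right)} + 19 = 150 \left(13 - 11 + 2 \left(-11\right)^{2}\right) + 19 = 150 \left(13 - 11 + 2 \cdot 121\right) + 19 = 150 \left(13 - 11 + 242\right) + 19 = 150 \cdot 244 + 19 = 36600 + 19 = 36619$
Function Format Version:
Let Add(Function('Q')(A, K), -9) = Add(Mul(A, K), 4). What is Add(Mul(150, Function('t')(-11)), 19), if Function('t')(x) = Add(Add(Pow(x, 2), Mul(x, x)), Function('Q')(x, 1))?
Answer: 36619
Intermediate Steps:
Function('Q')(A, K) = Add(13, Mul(A, K)) (Function('Q')(A, K) = Add(9, Add(Mul(A, K), 4)) = Add(9, Add(4, Mul(A, K))) = Add(13, Mul(A, K)))
Function('t')(x) = Add(13, x, Mul(2, Pow(x, 2))) (Function('t')(x) = Add(Add(Pow(x, 2), Mul(x, x)), Add(13, Mul(x, 1))) = Add(Add(Pow(x, 2), Pow(x, 2)), Add(13, x)) = Add(Mul(2, Pow(x, 2)), Add(13, x)) = Add(13, x, Mul(2, Pow(x, 2))))
Add(Mul(150, Function('t')(-11)), 19) = Add(Mul(150, Add(13, -11, Mul(2, Pow(-11, 2)))), 19) = Add(Mul(150, Add(13, -11, Mul(2, 121))), 19) = Add(Mul(150, Add(13, -11, 242)), 19) = Add(Mul(150, 244), 19) = Add(36600, 19) = 36619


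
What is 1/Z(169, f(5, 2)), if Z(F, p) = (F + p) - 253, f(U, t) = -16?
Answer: -1/100 ≈ -0.010000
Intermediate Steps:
Z(F, p) = -253 + F + p
1/Z(169, f(5, 2)) = 1/(-253 + 169 - 16) = 1/(-100) = -1/100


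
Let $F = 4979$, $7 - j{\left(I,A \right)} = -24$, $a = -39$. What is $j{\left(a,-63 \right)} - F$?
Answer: $-4948$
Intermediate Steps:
$j{\left(I,A \right)} = 31$ ($j{\left(I,A \right)} = 7 - -24 = 7 + 24 = 31$)
$j{\left(a,-63 \right)} - F = 31 - 4979 = -4948$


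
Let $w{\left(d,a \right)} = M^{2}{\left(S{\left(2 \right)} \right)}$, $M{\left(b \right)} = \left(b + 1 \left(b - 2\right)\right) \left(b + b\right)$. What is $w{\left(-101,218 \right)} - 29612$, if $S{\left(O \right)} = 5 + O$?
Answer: $-1388$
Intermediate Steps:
$M{\left(b \right)} = 2 b \left(-2 + 2 b\right)$ ($M{\left(b \right)} = \left(b + 1 \left(-2 + b\right)\right) 2 b = \left(b + \left(-2 + b\right)\right) 2 b = \left(-2 + 2 b\right) 2 b = 2 b \left(-2 + 2 b\right)$)
$w{\left(d,a \right)} = 28224$ ($w{\left(d,a \right)} = \left(4 \left(5 + 2\right) \left(-1 + \left(5 + 2\right)\right)\right)^{2} = \left(4 \cdot 7 \left(-1 + 7\right)\right)^{2} = \left(4 \cdot 7 \cdot 6\right)^{2} = 168^{2} = 28224$)
$w{\left(-101,218 \right)} - 29612 = 28224 - 29612 = -1388$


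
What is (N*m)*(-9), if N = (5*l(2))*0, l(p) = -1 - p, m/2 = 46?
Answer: 0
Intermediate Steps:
m = 92 (m = 2*46 = 92)
N = 0 (N = (5*(-1 - 1*2))*0 = (5*(-1 - 2))*0 = (5*(-3))*0 = -15*0 = 0)
(N*m)*(-9) = (0*92)*(-9) = 0*(-9) = 0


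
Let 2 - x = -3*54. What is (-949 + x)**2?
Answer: 616225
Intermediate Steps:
x = 164 (x = 2 - (-3)*54 = 2 - 1*(-162) = 2 + 162 = 164)
(-949 + x)**2 = (-949 + 164)**2 = (-785)**2 = 616225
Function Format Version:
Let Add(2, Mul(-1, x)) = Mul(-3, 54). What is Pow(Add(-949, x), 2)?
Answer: 616225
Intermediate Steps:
x = 164 (x = Add(2, Mul(-1, Mul(-3, 54))) = Add(2, Mul(-1, -162)) = Add(2, 162) = 164)
Pow(Add(-949, x), 2) = Pow(Add(-949, 164), 2) = Pow(-785, 2) = 616225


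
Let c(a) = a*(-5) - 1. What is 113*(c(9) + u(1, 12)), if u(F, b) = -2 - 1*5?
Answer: -5989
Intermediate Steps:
c(a) = -1 - 5*a (c(a) = -5*a - 1 = -1 - 5*a)
u(F, b) = -7 (u(F, b) = -2 - 5 = -7)
113*(c(9) + u(1, 12)) = 113*((-1 - 5*9) - 7) = 113*((-1 - 45) - 7) = 113*(-46 - 7) = 113*(-53) = -5989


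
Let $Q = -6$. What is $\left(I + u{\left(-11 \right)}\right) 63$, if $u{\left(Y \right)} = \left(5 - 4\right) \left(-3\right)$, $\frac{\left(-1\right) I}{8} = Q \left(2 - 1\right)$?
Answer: $2835$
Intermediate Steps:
$I = 48$ ($I = - 8 \left(- 6 \left(2 - 1\right)\right) = - 8 \left(\left(-6\right) 1\right) = \left(-8\right) \left(-6\right) = 48$)
$u{\left(Y \right)} = -3$ ($u{\left(Y \right)} = 1 \left(-3\right) = -3$)
$\left(I + u{\left(-11 \right)}\right) 63 = \left(48 - 3\right) 63 = 45 \cdot 63 = 2835$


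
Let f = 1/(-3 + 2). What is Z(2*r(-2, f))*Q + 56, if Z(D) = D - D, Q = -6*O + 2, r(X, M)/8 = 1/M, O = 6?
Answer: 56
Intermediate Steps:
f = -1 (f = 1/(-1) = -1)
r(X, M) = 8/M
Q = -34 (Q = -6*6 + 2 = -36 + 2 = -34)
Z(D) = 0
Z(2*r(-2, f))*Q + 56 = 0*(-34) + 56 = 0 + 56 = 56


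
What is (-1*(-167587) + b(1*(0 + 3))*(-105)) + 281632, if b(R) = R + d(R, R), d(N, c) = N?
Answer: 448589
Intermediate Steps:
b(R) = 2*R (b(R) = R + R = 2*R)
(-1*(-167587) + b(1*(0 + 3))*(-105)) + 281632 = (-1*(-167587) + (2*(1*(0 + 3)))*(-105)) + 281632 = (167587 + (2*(1*3))*(-105)) + 281632 = (167587 + (2*3)*(-105)) + 281632 = (167587 + 6*(-105)) + 281632 = (167587 - 630) + 281632 = 166957 + 281632 = 448589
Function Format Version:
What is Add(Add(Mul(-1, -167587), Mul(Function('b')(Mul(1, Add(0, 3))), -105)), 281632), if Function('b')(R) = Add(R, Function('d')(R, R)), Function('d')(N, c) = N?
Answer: 448589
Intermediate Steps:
Function('b')(R) = Mul(2, R) (Function('b')(R) = Add(R, R) = Mul(2, R))
Add(Add(Mul(-1, -167587), Mul(Function('b')(Mul(1, Add(0, 3))), -105)), 281632) = Add(Add(Mul(-1, -167587), Mul(Mul(2, Mul(1, Add(0, 3))), -105)), 281632) = Add(Add(167587, Mul(Mul(2, Mul(1, 3)), -105)), 281632) = Add(Add(167587, Mul(Mul(2, 3), -105)), 281632) = Add(Add(167587, Mul(6, -105)), 281632) = Add(Add(167587, -630), 281632) = Add(166957, 281632) = 448589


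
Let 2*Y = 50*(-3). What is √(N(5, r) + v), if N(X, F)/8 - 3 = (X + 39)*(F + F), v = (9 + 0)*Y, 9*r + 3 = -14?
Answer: I*√17827/3 ≈ 44.506*I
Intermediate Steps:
r = -17/9 (r = -⅓ + (⅑)*(-14) = -⅓ - 14/9 = -17/9 ≈ -1.8889)
Y = -75 (Y = (50*(-3))/2 = (½)*(-150) = -75)
v = -675 (v = (9 + 0)*(-75) = 9*(-75) = -675)
N(X, F) = 24 + 16*F*(39 + X) (N(X, F) = 24 + 8*((X + 39)*(F + F)) = 24 + 8*((39 + X)*(2*F)) = 24 + 8*(2*F*(39 + X)) = 24 + 16*F*(39 + X))
√(N(5, r) + v) = √((24 + 624*(-17/9) + 16*(-17/9)*5) - 675) = √((24 - 3536/3 - 1360/9) - 675) = √(-11752/9 - 675) = √(-17827/9) = I*√17827/3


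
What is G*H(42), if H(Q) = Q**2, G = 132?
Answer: 232848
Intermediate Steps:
G*H(42) = 132*42**2 = 132*1764 = 232848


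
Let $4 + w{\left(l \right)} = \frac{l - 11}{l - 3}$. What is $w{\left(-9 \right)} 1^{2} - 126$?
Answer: $- \frac{385}{3} \approx -128.33$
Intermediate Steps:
$w{\left(l \right)} = -4 + \frac{-11 + l}{-3 + l}$ ($w{\left(l \right)} = -4 + \frac{l - 11}{l - 3} = -4 + \frac{-11 + l}{-3 + l}$)
$w{\left(-9 \right)} 1^{2} - 126 = \frac{1 - -27}{-3 - 9} \cdot 1^{2} - 126 = \frac{1 + 27}{-12} \cdot 1 - 126 = \left(- \frac{1}{12}\right) 28 \cdot 1 - 126 = \left(- \frac{7}{3}\right) 1 - 126 = - \frac{7}{3} - 126 = - \frac{385}{3}$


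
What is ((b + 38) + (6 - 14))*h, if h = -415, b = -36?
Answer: 2490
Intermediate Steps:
((b + 38) + (6 - 14))*h = ((-36 + 38) + (6 - 14))*(-415) = (2 - 8)*(-415) = -6*(-415) = 2490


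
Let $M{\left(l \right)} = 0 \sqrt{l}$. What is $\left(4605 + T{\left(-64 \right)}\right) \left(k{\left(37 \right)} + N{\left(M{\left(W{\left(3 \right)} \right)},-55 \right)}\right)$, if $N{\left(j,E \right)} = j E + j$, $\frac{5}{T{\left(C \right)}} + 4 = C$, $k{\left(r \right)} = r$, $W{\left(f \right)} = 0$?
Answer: $\frac{11585995}{68} \approx 1.7038 \cdot 10^{5}$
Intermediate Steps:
$M{\left(l \right)} = 0$
$T{\left(C \right)} = \frac{5}{-4 + C}$
$N{\left(j,E \right)} = j + E j$ ($N{\left(j,E \right)} = E j + j = j + E j$)
$\left(4605 + T{\left(-64 \right)}\right) \left(k{\left(37 \right)} + N{\left(M{\left(W{\left(3 \right)} \right)},-55 \right)}\right) = \left(4605 + \frac{5}{-4 - 64}\right) \left(37 + 0 \left(1 - 55\right)\right) = \left(4605 + \frac{5}{-68}\right) \left(37 + 0 \left(-54\right)\right) = \left(4605 + 5 \left(- \frac{1}{68}\right)\right) \left(37 + 0\right) = \left(4605 - \frac{5}{68}\right) 37 = \frac{313135}{68} \cdot 37 = \frac{11585995}{68}$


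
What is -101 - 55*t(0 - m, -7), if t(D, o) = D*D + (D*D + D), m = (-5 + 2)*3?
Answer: -9506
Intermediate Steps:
m = -9 (m = -3*3 = -9)
t(D, o) = D + 2*D² (t(D, o) = D² + (D² + D) = D² + (D + D²) = D + 2*D²)
-101 - 55*t(0 - m, -7) = -101 - 55*(0 - 1*(-9))*(1 + 2*(0 - 1*(-9))) = -101 - 55*(0 + 9)*(1 + 2*(0 + 9)) = -101 - 495*(1 + 2*9) = -101 - 495*(1 + 18) = -101 - 495*19 = -101 - 55*171 = -101 - 9405 = -9506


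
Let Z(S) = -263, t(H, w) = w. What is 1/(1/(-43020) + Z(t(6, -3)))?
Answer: -43020/11314261 ≈ -0.0038023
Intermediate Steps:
1/(1/(-43020) + Z(t(6, -3))) = 1/(1/(-43020) - 263) = 1/(-1/43020 - 263) = 1/(-11314261/43020) = -43020/11314261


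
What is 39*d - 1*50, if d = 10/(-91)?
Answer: -380/7 ≈ -54.286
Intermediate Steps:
d = -10/91 (d = 10*(-1/91) = -10/91 ≈ -0.10989)
39*d - 1*50 = 39*(-10/91) - 1*50 = -30/7 - 50 = -380/7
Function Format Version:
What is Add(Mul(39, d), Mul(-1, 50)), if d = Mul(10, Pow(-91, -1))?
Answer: Rational(-380, 7) ≈ -54.286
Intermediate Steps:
d = Rational(-10, 91) (d = Mul(10, Rational(-1, 91)) = Rational(-10, 91) ≈ -0.10989)
Add(Mul(39, d), Mul(-1, 50)) = Add(Mul(39, Rational(-10, 91)), Mul(-1, 50)) = Add(Rational(-30, 7), -50) = Rational(-380, 7)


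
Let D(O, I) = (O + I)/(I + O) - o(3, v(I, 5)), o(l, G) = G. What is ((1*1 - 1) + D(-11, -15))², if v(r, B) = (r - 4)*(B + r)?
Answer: 35721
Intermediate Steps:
v(r, B) = (-4 + r)*(B + r)
D(O, I) = 21 - I - I² (D(O, I) = (O + I)/(I + O) - (I² - 4*5 - 4*I + 5*I) = (I + O)/(I + O) - (I² - 20 - 4*I + 5*I) = 1 - (-20 + I + I²) = 1 + (20 - I - I²) = 21 - I - I²)
((1*1 - 1) + D(-11, -15))² = ((1*1 - 1) + (21 - 1*(-15) - 1*(-15)²))² = ((1 - 1) + (21 + 15 - 1*225))² = (0 + (21 + 15 - 225))² = (0 - 189)² = (-189)² = 35721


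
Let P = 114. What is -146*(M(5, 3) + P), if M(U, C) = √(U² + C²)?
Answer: -16644 - 146*√34 ≈ -17495.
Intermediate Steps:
M(U, C) = √(C² + U²)
-146*(M(5, 3) + P) = -146*(√(3² + 5²) + 114) = -146*(√(9 + 25) + 114) = -146*(√34 + 114) = -146*(114 + √34) = -16644 - 146*√34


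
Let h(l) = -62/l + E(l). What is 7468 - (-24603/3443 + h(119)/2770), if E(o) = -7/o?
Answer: 8483663484577/1134916090 ≈ 7475.1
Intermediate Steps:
h(l) = -69/l (h(l) = -62/l - 7/l = -69/l)
7468 - (-24603/3443 + h(119)/2770) = 7468 - (-24603/3443 - 69/119/2770) = 7468 - (-24603*1/3443 - 69*1/119*(1/2770)) = 7468 - (-24603/3443 - 69/119*1/2770) = 7468 - (-24603/3443 - 69/329630) = 7468 - 1*(-8110124457/1134916090) = 7468 + 8110124457/1134916090 = 8483663484577/1134916090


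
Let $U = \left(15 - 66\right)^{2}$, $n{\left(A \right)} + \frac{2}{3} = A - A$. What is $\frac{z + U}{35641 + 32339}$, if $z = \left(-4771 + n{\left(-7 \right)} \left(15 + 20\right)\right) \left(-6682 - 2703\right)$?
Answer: $\frac{67496129}{101970} \approx 661.92$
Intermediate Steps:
$n{\left(A \right)} = - \frac{2}{3}$ ($n{\left(A \right)} = - \frac{2}{3} + \left(A - A\right) = - \frac{2}{3} + 0 = - \frac{2}{3}$)
$z = \frac{134984455}{3}$ ($z = \left(-4771 - \frac{2 \left(15 + 20\right)}{3}\right) \left(-6682 - 2703\right) = \left(-4771 - \frac{70}{3}\right) \left(-9385\right) = \left(- \frac{14383}{3}\right) \left(-9385\right) = \frac{134984455}{3} \approx 4.4995 \cdot 10^{7}$)
$U = 2601$ ($U = \left(-51\right)^{2} = 2601$)
$\frac{z + U}{35641 + 32339} = \frac{\frac{134984455}{3} + 2601}{35641 + 32339} = \frac{134992258}{3 \cdot 67980} = \frac{134992258}{3} \cdot \frac{1}{67980} = \frac{67496129}{101970}$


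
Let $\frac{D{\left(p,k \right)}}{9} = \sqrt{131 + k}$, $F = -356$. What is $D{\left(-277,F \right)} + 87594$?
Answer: $87594 + 135 i \approx 87594.0 + 135.0 i$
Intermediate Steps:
$D{\left(p,k \right)} = 9 \sqrt{131 + k}$
$D{\left(-277,F \right)} + 87594 = 9 \sqrt{131 - 356} + 87594 = 9 \sqrt{-225} + 87594 = 9 \cdot 15 i + 87594 = 135 i + 87594 = 87594 + 135 i$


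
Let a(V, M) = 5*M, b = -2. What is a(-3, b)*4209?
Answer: -42090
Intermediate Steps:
a(-3, b)*4209 = (5*(-2))*4209 = -10*4209 = -42090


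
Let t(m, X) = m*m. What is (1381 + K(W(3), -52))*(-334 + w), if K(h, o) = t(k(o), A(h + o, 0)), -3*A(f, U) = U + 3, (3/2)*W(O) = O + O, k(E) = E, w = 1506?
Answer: 4787620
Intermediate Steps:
W(O) = 4*O/3 (W(O) = 2*(O + O)/3 = 2*(2*O)/3 = 4*O/3)
A(f, U) = -1 - U/3 (A(f, U) = -(U + 3)/3 = -(3 + U)/3 = -1 - U/3)
t(m, X) = m²
K(h, o) = o²
(1381 + K(W(3), -52))*(-334 + w) = (1381 + (-52)²)*(-334 + 1506) = (1381 + 2704)*1172 = 4085*1172 = 4787620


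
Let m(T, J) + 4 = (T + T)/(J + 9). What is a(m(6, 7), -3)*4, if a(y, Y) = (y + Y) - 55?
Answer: -245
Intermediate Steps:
m(T, J) = -4 + 2*T/(9 + J) (m(T, J) = -4 + (T + T)/(J + 9) = -4 + (2*T)/(9 + J) = -4 + 2*T/(9 + J))
a(y, Y) = -55 + Y + y (a(y, Y) = (Y + y) - 55 = -55 + Y + y)
a(m(6, 7), -3)*4 = (-55 - 3 + 2*(-18 + 6 - 2*7)/(9 + 7))*4 = (-55 - 3 + 2*(-18 + 6 - 14)/16)*4 = (-55 - 3 + 2*(1/16)*(-26))*4 = (-55 - 3 - 13/4)*4 = -245/4*4 = -245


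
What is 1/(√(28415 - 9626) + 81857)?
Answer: 81857/6700549660 - √18789/6700549660 ≈ 1.2196e-5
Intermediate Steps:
1/(√(28415 - 9626) + 81857) = 1/(√18789 + 81857) = 1/(81857 + √18789)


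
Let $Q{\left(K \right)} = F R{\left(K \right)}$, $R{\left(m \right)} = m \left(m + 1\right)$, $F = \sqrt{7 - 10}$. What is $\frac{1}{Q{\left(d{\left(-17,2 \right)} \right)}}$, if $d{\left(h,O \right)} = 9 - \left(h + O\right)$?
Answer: $- \frac{i \sqrt{3}}{1800} \approx - 0.00096225 i$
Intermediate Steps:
$F = i \sqrt{3}$ ($F = \sqrt{-3} = i \sqrt{3} \approx 1.732 i$)
$R{\left(m \right)} = m \left(1 + m\right)$
$d{\left(h,O \right)} = 9 - O - h$ ($d{\left(h,O \right)} = 9 - \left(O + h\right) = 9 - O - h$)
$Q{\left(K \right)} = i K \sqrt{3} \left(1 + K\right)$ ($Q{\left(K \right)} = i \sqrt{3} K \left(1 + K\right) = i K \sqrt{3} \left(1 + K\right)$)
$\frac{1}{Q{\left(d{\left(-17,2 \right)} \right)}} = \frac{1}{i \left(9 - 2 - -17\right) \sqrt{3} \left(1 - -24\right)} = \frac{1}{i \left(9 - 2 + 17\right) \sqrt{3} \left(1 + \left(9 - 2 + 17\right)\right)} = \frac{1}{i 24 \sqrt{3} \left(1 + 24\right)} = \frac{1}{i 24 \sqrt{3} \cdot 25} = \frac{1}{600 i \sqrt{3}} = - \frac{i \sqrt{3}}{1800}$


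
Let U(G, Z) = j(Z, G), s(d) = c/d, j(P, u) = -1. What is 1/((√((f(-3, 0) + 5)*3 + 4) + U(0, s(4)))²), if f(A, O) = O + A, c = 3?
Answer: (1 - √10)⁻² ≈ 0.21388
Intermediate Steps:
f(A, O) = A + O
s(d) = 3/d
U(G, Z) = -1
1/((√((f(-3, 0) + 5)*3 + 4) + U(0, s(4)))²) = 1/((√(((-3 + 0) + 5)*3 + 4) - 1)²) = 1/((√((-3 + 5)*3 + 4) - 1)²) = 1/((√(2*3 + 4) - 1)²) = 1/((√(6 + 4) - 1)²) = 1/((√10 - 1)²) = 1/((-1 + √10)²) = (-1 + √10)⁻²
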